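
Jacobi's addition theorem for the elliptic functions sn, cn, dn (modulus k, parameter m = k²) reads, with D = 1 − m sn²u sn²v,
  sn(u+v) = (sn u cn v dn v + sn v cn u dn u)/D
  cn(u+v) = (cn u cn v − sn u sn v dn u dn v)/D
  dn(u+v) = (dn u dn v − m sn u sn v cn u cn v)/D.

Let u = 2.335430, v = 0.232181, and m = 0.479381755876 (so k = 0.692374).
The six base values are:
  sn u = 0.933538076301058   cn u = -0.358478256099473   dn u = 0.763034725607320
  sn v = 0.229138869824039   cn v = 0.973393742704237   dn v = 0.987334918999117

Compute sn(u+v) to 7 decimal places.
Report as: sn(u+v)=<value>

m = k² = 0.479381755876
D = 1 − m·sn²u·sn²v = 0.9780647237756619
sn(u+v) = (sn u·cn v·dn v + sn v·cn u·dn u)/D = 0.8345146952134288/0.9780647237756619 = 0.8532305428539726

sn(u+v)=0.8532305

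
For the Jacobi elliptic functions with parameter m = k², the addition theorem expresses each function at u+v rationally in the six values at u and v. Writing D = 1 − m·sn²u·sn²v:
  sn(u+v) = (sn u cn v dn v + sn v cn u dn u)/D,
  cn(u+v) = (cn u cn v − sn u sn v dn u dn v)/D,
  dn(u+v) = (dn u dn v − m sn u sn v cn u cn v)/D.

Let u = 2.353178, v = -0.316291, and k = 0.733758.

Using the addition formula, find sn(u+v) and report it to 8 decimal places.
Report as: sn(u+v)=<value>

sn(u+v)=0.99487142

sn u = 0.9485862291543533, cn u = -0.3165188238615908, dn u = 0.7180100505832368
sn v = -0.3084040169497618, cn v = 0.9512554663860025, dn v = 0.974059066065179
m = k² = 0.538400802564
D = 1 − m·sn²u·sn²v = 0.9539213887030309
sn(u+v) = (sn u·cn v·dn v + sn v·cn u·dn u)/D = 0.9490291272051064/0.9539213887030309 = 0.9948714206895223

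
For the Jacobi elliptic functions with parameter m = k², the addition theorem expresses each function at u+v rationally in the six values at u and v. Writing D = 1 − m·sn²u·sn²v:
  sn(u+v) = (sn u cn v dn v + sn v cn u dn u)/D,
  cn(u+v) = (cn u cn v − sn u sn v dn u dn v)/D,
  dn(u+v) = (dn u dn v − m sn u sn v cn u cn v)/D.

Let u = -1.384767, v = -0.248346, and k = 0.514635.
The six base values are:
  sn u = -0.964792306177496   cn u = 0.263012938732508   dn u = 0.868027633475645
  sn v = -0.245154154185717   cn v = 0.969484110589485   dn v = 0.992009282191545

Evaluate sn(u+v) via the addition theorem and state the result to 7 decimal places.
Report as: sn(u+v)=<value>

sn(u+v)=-0.9986423

m = k² = 0.264849183225
D = 1 − m·sn²u·sn²v = 0.9851835276591835
sn(u+v) = (sn u·cn v·dn v + sn v·cn u·dn u)/D = -0.9838459924638447/0.9851835276591835 = -0.9986423492092719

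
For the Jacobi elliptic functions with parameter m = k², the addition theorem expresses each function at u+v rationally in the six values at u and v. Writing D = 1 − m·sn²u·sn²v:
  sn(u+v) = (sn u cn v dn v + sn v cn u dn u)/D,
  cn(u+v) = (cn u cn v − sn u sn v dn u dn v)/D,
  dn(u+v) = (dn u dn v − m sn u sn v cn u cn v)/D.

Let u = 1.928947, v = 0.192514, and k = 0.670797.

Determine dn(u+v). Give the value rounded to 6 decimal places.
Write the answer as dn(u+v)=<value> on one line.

sn u = 0.9963523994753885, cn u = -0.08533402638828065, dn u = 0.7438467647822703
sn v = 0.1908061332959513, cn v = 0.9816277397754444, dn v = 0.9917751768414883
m = k² = 0.449968615209
D = 1 − m·sn²u·sn²v = 0.9837372934100273
dn(u+v) = (dn u·dn v − m·sn u·sn v·cn u·cn v)/D = 0.7448944230810102/0.9837372934100273 = 0.757208685764985

dn(u+v)=0.757209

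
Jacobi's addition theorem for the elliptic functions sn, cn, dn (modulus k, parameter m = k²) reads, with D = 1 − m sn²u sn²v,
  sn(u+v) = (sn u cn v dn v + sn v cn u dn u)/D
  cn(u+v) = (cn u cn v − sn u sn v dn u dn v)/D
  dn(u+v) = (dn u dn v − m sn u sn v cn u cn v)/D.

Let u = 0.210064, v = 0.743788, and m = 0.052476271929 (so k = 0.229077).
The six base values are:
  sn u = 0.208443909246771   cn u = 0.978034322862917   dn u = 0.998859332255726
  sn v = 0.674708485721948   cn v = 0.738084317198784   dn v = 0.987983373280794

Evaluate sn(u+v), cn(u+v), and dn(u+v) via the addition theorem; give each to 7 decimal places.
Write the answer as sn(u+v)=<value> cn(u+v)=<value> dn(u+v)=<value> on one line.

sn(u+v)=0.8119786 cn(u+v)=0.5836873 dn(u+v)=0.9825487

m = k² = 0.052476271929
D = 1 − m·sn²u·sn²v = 0.9989620564428663
sn(u+v) = (sn u·cn v·dn v + sn v·cn u·dn u)/D = 0.8111357761998776/0.9989620564428663 = 0.8119785641190356
cn(u+v) = (cn u·cn v − sn u·sn v·dn u·dn v)/D = 0.5830814203704166/0.9989620564428663 = 0.583687254795913
dn(u+v) = (dn u·dn v − m·sn u·sn v·cn u·cn v)/D = 0.9815288515367472/0.9989620564428663 = 0.9825486816103949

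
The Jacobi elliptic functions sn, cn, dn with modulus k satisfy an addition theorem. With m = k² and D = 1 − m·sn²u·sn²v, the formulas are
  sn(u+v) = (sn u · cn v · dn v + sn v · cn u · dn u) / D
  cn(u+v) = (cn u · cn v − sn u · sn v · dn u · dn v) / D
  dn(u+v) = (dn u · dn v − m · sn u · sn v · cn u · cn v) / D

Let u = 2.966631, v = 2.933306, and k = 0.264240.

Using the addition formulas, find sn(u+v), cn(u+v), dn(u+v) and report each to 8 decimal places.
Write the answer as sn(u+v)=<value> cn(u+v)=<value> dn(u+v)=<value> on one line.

sn u = 0.2298471660950699, cn u = -0.9732267362943053, dn u = 0.998153937139153
sn v = 0.2620782205766838, cn v = -0.9650466342614532, dn v = 0.9975992296310091
m = k² = 0.0698227776
D = 1 − m·sn²u·sn²v = 0.9997466404429563
sn(u+v) = (sn u·cn v·dn v + sn v·cn u·dn u)/D = -0.4758713830404248/0.9997466404429563 = -0.4759919801576739
cn(u+v) = (cn u·cn v − sn u·sn v·dn u·dn v)/D = 0.8792268034359343/0.9997466404429563 = 0.8794496204022016
dn(u+v) = (dn u·dn v − m·sn u·sn v·cn u·cn v)/D = 0.9918073036628293/0.9997466404429563 = 0.9920586512032596

sn(u+v)=-0.47599198 cn(u+v)=0.87944962 dn(u+v)=0.99205865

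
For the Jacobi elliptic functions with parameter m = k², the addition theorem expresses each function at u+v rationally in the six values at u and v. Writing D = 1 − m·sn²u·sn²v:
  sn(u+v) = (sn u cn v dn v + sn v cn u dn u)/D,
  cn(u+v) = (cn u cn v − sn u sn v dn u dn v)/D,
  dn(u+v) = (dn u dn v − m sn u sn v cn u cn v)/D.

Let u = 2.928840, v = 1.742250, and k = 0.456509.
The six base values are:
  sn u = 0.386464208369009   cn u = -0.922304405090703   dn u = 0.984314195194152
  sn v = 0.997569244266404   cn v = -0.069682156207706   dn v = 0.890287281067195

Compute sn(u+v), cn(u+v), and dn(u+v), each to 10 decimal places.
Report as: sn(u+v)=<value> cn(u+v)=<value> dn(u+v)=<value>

m = k² = 0.208400467081
D = 1 − m·sn²u·sn²v = 0.9690255682448722
sn(u+v) = (sn u·cn v·dn v + sn v·cn u·dn u)/D = -0.9296057206449811/0.9690255682448722 = -0.9593201161128396
cn(u+v) = (cn u·cn v − sn u·sn v·dn u·dn v)/D = -0.2735758689219917/0.9690255682448722 = -0.2823205887306982
dn(u+v) = (dn u·dn v − m·sn u·sn v·cn u·cn v)/D = 0.8711588764513864/0.9690255682448722 = 0.8990050469248765

sn(u+v)=-0.9593201161 cn(u+v)=-0.2823205887 dn(u+v)=0.8990050469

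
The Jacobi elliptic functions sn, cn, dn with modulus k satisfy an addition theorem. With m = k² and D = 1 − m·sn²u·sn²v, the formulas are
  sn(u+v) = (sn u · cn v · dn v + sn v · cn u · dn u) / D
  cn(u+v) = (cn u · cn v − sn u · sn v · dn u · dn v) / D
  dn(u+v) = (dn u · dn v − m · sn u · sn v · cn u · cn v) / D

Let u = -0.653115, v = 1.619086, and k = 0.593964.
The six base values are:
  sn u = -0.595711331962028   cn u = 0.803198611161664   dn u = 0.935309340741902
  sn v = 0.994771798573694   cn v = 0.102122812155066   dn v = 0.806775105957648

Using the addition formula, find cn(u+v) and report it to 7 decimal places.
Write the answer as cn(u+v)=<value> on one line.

cn(u+v)=0.6040219

m = k² = 0.352793233296
D = 1 − m·sn²u·sn²v = 0.8761092451306013
cn(u+v) = (cn u·cn v − sn u·sn v·dn u·dn v)/D = 0.5291891629417287/0.8761092451306013 = 0.6040218909718761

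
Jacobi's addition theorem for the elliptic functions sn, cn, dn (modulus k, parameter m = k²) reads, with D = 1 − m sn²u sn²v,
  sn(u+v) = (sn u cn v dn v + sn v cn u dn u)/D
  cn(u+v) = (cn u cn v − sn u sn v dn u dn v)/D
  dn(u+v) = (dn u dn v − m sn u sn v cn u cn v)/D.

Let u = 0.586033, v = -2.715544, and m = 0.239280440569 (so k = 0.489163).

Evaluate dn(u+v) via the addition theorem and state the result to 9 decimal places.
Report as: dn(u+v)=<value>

sn u = 0.5468209162377897, cn u = 0.8372495957388479, dn u = 0.9635621465385883
sn v = -0.5928921553132652, cn v = -0.8052818712525392, dn v = 0.9570203103637111
m = k² = 0.239280440569
D = 1 − m·sn²u·sn²v = 0.9748493713771329
dn(u+v) = (dn u·dn v − m·sn u·sn v·cn u·cn v)/D = 0.8698450277694242/0.9748493713771329 = 0.8922865965853032

dn(u+v)=0.892286597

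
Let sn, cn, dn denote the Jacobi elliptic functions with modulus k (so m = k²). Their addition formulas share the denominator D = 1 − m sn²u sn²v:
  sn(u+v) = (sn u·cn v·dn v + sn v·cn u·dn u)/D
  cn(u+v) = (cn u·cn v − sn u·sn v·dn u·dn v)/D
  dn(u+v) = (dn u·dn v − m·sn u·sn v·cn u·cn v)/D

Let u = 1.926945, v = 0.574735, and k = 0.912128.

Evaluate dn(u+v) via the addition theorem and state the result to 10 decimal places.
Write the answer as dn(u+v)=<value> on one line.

sn u = 0.9852598834079723, cn u = 0.1710642047504648, dn u = 0.4385984922063246
sn v = 0.5229810403160734, cn v = 0.8523443150921566, dn v = 0.8788893723992491
m = k² = 0.831977488384
D = 1 − m·sn²u·sn²v = 0.7791054175270646
dn(u+v) = (dn u·dn v − m·sn u·sn v·cn u·cn v)/D = 0.3229734349467198/0.7791054175270646 = 0.414543947046165

dn(u+v)=0.4145439470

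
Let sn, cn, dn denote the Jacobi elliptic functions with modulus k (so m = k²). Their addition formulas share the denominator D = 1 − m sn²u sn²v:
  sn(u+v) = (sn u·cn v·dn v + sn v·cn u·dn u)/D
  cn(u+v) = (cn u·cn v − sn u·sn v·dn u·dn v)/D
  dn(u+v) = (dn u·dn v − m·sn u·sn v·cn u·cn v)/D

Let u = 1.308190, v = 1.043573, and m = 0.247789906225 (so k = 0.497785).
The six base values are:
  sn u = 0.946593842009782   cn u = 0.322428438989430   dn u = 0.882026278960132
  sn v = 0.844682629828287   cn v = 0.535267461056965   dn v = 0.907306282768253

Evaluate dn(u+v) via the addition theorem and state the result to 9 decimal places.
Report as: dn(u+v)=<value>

dn(u+v)=0.910276397

m = k² = 0.247789906225
D = 1 − m·sn²u·sn²v = 0.841584348473824
dn(u+v) = (dn u·dn v − m·sn u·sn v·cn u·cn v)/D = 0.7660743681945985/0.841584348473824 = 0.9102763966367014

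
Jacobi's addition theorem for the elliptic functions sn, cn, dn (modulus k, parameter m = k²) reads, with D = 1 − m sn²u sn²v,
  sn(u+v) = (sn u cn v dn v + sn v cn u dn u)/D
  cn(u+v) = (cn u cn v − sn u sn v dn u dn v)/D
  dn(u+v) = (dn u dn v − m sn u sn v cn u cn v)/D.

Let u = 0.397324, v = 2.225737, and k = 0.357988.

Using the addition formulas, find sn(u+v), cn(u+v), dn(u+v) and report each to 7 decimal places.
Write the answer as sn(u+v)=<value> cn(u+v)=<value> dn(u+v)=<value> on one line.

sn u = 0.3857559693967544, cn u = 0.9226008519802972, dn u = 0.9904188470450698
sn v = 0.844649296651088, cn v = -0.535320059092523, dn v = 0.9531892651487763
m = k² = 0.128155408144
D = 1 − m·sn²u·sn²v = 0.9863944814688682
sn(u+v) = (sn u·cn v·dn v + sn v·cn u·dn u)/D = 0.5749714603424262/0.9863944814688682 = 0.5829021462956887
cn(u+v) = (cn u·cn v − sn u·sn v·dn u·dn v)/D = -0.8014873005007224/0.9863944814688682 = -0.8125423606458186
dn(u+v) = (dn u·dn v − m·sn u·sn v·cn u·cn v)/D = 0.9646796863666342/0.9863944814688682 = 0.9779856887784916

sn(u+v)=0.5829021 cn(u+v)=-0.8125424 dn(u+v)=0.9779857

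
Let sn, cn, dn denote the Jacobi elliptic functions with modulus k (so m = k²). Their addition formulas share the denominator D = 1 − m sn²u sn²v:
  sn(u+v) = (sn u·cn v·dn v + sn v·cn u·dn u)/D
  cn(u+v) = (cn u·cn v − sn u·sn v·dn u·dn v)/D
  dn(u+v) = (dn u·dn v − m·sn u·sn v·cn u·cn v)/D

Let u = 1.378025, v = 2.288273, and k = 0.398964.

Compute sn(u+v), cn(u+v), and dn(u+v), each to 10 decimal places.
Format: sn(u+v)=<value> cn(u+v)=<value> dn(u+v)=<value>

sn u = 0.9712688476942878, cn u = 0.2379849270407907, dn u = 0.9218691550165255
sn v = 0.8247665951830773, cn v = -0.5654733092464346, dn v = 0.9443117403250959
m = k² = 0.159172273296
D = 1 − m·sn²u·sn²v = 0.8978570342880517
sn(u+v) = (sn u·cn v·dn v + sn v·cn u·dn u)/D = -0.3376947973644622/0.8978570342880517 = -0.3761119916293071
cn(u+v) = (cn u·cn v − sn u·sn v·dn u·dn v)/D = -0.8319311737478711/0.8978570342880517 = -0.9265742116811993
dn(u+v) = (dn u·dn v − m·sn u·sn v·cn u·cn v)/D = 0.8876911636072592/0.8978570342880517 = 0.9886776287397988

sn(u+v)=-0.3761119916 cn(u+v)=-0.9265742117 dn(u+v)=0.9886776287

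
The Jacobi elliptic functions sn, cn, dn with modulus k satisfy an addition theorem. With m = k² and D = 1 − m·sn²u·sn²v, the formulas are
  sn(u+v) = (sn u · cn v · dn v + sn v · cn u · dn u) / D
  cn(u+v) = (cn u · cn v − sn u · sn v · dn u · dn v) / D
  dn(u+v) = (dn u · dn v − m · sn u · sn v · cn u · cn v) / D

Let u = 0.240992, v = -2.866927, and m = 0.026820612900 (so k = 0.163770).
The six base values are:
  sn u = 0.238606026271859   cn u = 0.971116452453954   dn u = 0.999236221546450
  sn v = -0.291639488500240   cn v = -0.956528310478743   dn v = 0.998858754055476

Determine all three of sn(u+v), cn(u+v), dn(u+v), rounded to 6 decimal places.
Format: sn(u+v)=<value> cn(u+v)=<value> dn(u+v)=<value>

m = k² = 0.0268206129
D = 1 − m·sn²u·sn²v = 0.9998701254158609
sn(u+v) = (sn u·cn v·dn v + sn v·cn u·dn u)/D = -0.5109725399773633/0.9998701254158609 = -0.511038910943401
cn(u+v) = (cn u·cn v − sn u·sn v·dn u·dn v)/D = -0.8594459442502543/0.9998701254158609 = -0.8595575789333619
dn(u+v) = (dn u·dn v − m·sn u·sn v·cn u·cn v)/D = 0.9963621806930268/0.9998701254158609 = 0.9964915996251262

sn(u+v)=-0.511039 cn(u+v)=-0.859558 dn(u+v)=0.996492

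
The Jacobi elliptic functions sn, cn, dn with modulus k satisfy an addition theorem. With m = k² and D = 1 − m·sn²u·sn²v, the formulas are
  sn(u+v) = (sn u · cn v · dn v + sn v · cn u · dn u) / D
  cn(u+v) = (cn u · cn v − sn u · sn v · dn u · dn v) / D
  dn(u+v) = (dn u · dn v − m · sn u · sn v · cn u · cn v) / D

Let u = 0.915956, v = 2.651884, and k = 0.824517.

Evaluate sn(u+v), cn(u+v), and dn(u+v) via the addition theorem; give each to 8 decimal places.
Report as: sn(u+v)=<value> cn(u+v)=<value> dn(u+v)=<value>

sn(u+v)=0.48820648 cn(u+v)=-0.87272815 dn(u+v)=0.91540480

sn u = 0.7467743444460997, cn u = 0.6650774980986036, dn u = 0.7879586632258114
sn v = 0.9371243142674808, cn v = -0.3489957300723088, dn v = 0.634801902399154
m = k² = 0.679828283289
D = 1 − m·sn²u·sn²v = 0.6670550596111642
sn(u+v) = (sn u·cn v·dn v + sn v·cn u·dn u)/D = 0.3256606052389894/0.6670550596111642 = 0.4882064839277609
cn(u+v) = (cn u·cn v − sn u·sn v·dn u·dn v)/D = -0.5821577301283811/0.6670550596111642 = -0.8727281530069332
dn(u+v) = (dn u·dn v − m·sn u·sn v·cn u·cn v)/D = 0.6106254004479904/0.6670550596111642 = 0.9154047955260733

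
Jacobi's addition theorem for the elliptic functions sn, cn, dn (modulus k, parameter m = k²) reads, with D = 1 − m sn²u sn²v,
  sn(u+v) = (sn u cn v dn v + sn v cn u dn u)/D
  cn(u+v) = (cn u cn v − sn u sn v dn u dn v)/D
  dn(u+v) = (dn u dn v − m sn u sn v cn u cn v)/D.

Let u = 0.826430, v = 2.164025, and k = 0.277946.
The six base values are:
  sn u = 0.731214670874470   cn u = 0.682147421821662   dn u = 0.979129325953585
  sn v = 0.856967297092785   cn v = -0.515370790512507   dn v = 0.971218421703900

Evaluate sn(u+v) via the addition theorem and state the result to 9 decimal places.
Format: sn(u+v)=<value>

m = k² = 0.077253978916
D = 1 − m·sn²u·sn²v = 0.9696653388868475
sn(u+v) = (sn u·cn v·dn v + sn v·cn u·dn u)/D = 0.2063770540789533/0.9696653388868475 = 0.2128332794857545

sn(u+v)=0.212833279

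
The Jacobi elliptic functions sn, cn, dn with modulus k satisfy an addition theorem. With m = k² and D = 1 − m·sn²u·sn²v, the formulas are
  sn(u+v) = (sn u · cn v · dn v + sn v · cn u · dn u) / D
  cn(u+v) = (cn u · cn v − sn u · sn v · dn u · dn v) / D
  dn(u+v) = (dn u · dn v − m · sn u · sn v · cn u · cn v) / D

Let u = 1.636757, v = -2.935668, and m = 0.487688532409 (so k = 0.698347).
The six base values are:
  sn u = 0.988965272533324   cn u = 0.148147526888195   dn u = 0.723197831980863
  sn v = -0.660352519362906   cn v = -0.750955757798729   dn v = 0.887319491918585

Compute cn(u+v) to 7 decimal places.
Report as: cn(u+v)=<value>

m = k² = 0.487688532409
D = 1 − m·sn²u·sn²v = 0.7920033668434374
cn(u+v) = (cn u·cn v − sn u·sn v·dn u·dn v)/D = 0.3078249467574068/0.7920033668434374 = 0.3886662098221325

cn(u+v)=0.3886662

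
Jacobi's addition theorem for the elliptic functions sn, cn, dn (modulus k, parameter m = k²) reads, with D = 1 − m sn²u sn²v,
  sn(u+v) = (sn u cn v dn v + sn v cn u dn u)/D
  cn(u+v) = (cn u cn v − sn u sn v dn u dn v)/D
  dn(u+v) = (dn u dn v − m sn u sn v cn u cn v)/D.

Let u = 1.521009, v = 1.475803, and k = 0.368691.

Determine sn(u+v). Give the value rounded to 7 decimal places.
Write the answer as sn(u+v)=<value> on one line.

sn(u+v)=0.2572458

sn u = 0.9949921270833048, cn u = 0.0999533243181068, dn u = 0.9302822197571895
sn v = 0.9899079428571907, cn v = 0.141711907291677, dn v = 0.9310192211099447
m = k² = 0.135933053481
D = 1 − m·sn²u·sn²v = 0.8681275789954748
sn(u+v) = (sn u·cn v·dn v + sn v·cn u·dn u)/D = 0.2233221807753294/0.8681275789954748 = 0.2572458083105012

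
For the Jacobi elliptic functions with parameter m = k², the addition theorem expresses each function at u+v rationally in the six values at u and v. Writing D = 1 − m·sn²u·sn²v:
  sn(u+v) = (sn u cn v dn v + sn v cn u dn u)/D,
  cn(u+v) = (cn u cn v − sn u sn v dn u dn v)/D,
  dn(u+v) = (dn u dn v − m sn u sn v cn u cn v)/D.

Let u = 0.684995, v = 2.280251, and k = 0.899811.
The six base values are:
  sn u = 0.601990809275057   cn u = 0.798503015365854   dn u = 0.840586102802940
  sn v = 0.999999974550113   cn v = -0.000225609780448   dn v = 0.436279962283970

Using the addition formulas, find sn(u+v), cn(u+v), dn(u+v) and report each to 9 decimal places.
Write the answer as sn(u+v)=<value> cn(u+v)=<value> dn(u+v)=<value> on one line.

m = k² = 0.809659835721
D = 1 − m·sn²u·sn²v = 0.7065850111601926
sn(u+v) = (sn u·cn v·dn v + sn v·cn u·dn u)/D = 0.6711512673112259/0.7065850111601926 = 0.9498521150472956
cn(u+v) = (cn u·cn v − sn u·sn v·dn u·dn v)/D = -0.2209487596316959/0.7065850111601926 = -0.3126994716020147
dn(u+v) = (dn u·dn v − m·sn u·sn v·cn u·cn v)/D = 0.3668186797804407/0.7065850111601926 = 0.5191430245288318

sn(u+v)=0.949852115 cn(u+v)=-0.312699472 dn(u+v)=0.519143025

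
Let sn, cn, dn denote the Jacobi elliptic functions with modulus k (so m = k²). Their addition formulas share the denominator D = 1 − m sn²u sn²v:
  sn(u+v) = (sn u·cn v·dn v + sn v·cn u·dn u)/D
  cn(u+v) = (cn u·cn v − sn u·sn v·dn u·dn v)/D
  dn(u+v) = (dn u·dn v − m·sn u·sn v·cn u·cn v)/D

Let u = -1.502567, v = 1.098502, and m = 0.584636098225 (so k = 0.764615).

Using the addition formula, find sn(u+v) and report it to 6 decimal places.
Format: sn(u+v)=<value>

sn u = -0.9603413447387053, cn u = 0.2788270101433057, dn u = 0.6788344008963952
sn v = 0.8402616368458012, cn v = 0.5421811336123887, dn v = 0.7663052605409873
m = k² = 0.584636098225
D = 1 − m·sn²u·sn²v = 0.6193148359739919
sn(u+v) = (sn u·cn v·dn v + sn v·cn u·dn u)/D = -0.2399565155967824/0.6193148359739919 = -0.3874548156422

sn(u+v)=-0.387455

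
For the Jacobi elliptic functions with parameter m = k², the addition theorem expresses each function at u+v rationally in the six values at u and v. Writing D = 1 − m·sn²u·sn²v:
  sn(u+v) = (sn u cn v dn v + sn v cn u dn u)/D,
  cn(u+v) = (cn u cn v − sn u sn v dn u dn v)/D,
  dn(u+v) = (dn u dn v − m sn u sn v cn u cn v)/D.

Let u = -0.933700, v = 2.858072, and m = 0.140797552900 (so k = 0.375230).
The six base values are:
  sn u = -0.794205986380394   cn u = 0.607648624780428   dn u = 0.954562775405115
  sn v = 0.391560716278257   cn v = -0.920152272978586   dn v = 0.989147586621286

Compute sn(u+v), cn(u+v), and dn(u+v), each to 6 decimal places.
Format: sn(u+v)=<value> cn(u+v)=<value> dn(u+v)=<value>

m = k² = 0.1407975529
D = 1 − m·sn²u·sn²v = 0.986383683181999
sn(u+v) = (sn u·cn v·dn v + sn v·cn u·dn u)/D = 0.9499799950445787/0.986383683181999 = 0.96309378514861
cn(u+v) = (cn u·cn v − sn u·sn v·dn u·dn v)/D = -0.2655009971031905/0.986383683181999 = -0.2691660472795985
dn(u+v) = (dn u·dn v − m·sn u·sn v·cn u·cn v)/D = 0.919721876727824/0.986383683181999 = 0.9324179752861188

sn(u+v)=0.963094 cn(u+v)=-0.269166 dn(u+v)=0.932418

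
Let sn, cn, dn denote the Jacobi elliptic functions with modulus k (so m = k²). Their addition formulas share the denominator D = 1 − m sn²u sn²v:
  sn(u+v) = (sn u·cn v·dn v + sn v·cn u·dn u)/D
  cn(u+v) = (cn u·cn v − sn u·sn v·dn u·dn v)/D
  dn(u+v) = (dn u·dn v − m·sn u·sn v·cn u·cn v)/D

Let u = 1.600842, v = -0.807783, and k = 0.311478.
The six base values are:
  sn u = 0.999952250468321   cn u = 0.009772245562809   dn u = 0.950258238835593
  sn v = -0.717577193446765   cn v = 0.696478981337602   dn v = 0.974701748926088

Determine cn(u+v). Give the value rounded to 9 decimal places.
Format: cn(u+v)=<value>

m = k² = 0.097018544484
D = 1 − m·sn²u·sn²v = 0.9500482700446919
cn(u+v) = (cn u·cn v − sn u·sn v·dn u·dn v)/D = 0.6714076042555905/0.9500482700446919 = 0.7067089382984785

cn(u+v)=0.706708938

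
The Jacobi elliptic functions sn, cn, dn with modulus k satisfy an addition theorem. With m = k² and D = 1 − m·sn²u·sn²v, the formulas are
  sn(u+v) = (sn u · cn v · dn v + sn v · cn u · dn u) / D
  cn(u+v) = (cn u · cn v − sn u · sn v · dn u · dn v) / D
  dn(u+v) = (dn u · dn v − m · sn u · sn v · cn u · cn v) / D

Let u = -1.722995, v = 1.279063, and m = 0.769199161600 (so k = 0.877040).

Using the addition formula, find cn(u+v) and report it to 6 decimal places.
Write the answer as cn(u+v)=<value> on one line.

cn(u+v)=0.907619

sn u = -0.9732383479931597, cn u = 0.229797993889297, dn u = 0.5209798741685573
sn v = 0.8846026183372389, cn v = 0.4663455881971023, dn v = 0.6309396907597112
m = k² = 0.7691991616
D = 1 − m·sn²u·sn²v = 0.429870295434757
cn(u+v) = (cn u·cn v − sn u·sn v·dn u·dn v)/D = 0.3901586294713978/0.429870295434757 = 0.907619422916403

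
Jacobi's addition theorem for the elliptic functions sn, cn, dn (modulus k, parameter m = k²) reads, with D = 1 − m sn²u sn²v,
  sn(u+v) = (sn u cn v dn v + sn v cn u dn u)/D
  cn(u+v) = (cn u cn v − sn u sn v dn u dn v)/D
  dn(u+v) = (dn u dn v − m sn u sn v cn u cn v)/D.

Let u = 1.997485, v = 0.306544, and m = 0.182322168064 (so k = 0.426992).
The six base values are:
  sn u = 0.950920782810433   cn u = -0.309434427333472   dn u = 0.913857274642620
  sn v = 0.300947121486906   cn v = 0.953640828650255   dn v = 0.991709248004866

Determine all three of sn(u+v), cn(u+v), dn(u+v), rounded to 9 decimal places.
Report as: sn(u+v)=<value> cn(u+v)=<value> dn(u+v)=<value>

sn(u+v)=0.826558937 cn(u+v)=-0.562850179 dn(u+v)=0.935648200

m = k² = 0.182322168064
D = 1 − m·sn²u·sn²v = 0.9850683245242345
sn(u+v) = (sn u·cn v·dn v + sn v·cn u·dn u)/D = 0.8142170268929913/0.9850683245242345 = 0.8265589366973499
cn(u+v) = (cn u·cn v − sn u·sn v·dn u·dn v)/D = -0.5544458829304448/0.9850683245242345 = -0.5628501791469434
dn(u+v) = (dn u·dn v − m·sn u·sn v·cn u·cn v)/D = 0.9216774045696878/0.9850683245242345 = 0.935648199849322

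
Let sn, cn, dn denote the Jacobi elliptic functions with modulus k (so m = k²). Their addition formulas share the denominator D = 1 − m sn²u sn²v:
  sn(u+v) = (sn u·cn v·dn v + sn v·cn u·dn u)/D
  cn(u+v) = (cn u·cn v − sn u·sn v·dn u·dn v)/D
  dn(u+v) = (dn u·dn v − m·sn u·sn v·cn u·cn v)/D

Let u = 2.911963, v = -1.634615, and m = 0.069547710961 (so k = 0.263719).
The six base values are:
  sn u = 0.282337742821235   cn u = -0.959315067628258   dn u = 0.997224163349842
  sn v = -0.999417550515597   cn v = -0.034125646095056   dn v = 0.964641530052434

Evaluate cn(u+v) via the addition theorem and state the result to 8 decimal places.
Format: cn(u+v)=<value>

m = k² = 0.069547710961
D = 1 − m·sn²u·sn²v = 0.9944624882506588
cn(u+v) = (cn u·cn v − sn u·sn v·dn u·dn v)/D = 0.3041777540033222/0.9944624882506588 = 0.305871521145454

cn(u+v)=0.30587152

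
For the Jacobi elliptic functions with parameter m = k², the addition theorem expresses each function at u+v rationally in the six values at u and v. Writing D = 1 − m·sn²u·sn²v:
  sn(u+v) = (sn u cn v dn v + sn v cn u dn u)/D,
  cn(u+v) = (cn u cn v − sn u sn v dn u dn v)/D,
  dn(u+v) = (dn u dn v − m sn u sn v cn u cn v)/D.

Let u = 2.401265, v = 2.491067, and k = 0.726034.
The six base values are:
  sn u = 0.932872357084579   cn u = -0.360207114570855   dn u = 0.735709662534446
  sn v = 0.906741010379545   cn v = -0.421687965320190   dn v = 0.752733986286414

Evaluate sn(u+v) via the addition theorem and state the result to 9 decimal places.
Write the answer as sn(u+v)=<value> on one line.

m = k² = 0.527125369156
D = 1 − m·sn²u·sn²v = 0.6228406454757613
sn(u+v) = (sn u·cn v·dn v + sn v·cn u·dn u)/D = -0.5364047729396814/0.6228406454757613 = -0.8612231344181861

sn(u+v)=-0.861223134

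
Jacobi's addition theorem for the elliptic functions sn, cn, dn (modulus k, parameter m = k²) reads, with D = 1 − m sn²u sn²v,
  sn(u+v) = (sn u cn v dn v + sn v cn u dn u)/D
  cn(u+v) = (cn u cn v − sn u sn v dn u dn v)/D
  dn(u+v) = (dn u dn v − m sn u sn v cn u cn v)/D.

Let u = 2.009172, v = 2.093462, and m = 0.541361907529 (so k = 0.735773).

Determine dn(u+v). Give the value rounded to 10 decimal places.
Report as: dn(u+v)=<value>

sn u = 0.9967803493427759, cn u = -0.08018064083114834, dn u = 0.6797929633901884
sn v = 0.9905265859525073, cn v = -0.1373210927762744, dn v = 0.6847237389160292
m = k² = 0.541361907529
D = 1 − m·sn²u·sn²v = 0.472261349414709
dn(u+v) = (dn u·dn v − m·sn u·sn v·cn u·cn v)/D = 0.4595851952266494/0.472261349414709 = 0.9731586033797395

dn(u+v)=0.9731586034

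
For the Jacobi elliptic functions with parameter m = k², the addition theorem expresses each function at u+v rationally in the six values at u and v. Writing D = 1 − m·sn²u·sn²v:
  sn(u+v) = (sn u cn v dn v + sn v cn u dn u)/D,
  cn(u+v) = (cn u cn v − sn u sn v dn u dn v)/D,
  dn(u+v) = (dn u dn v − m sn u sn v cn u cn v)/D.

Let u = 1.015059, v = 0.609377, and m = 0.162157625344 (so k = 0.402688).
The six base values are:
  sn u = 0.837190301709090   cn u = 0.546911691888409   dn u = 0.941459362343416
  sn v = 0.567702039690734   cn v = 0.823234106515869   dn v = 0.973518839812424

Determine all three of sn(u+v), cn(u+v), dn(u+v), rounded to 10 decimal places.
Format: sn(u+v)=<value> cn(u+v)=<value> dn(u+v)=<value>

m = k² = 0.162157625344
D = 1 − m·sn²u·sn²v = 0.9633708650377093
sn(u+v) = (sn u·cn v·dn v + sn v·cn u·dn u)/D = 0.963259715875233/0.9633708650377093 = 0.9998846247416128
cn(u+v) = (cn u·cn v − sn u·sn v·dn u·dn v)/D = 0.01463363849047372/0.9633708650377093 = 0.01519003638323743
dn(u+v) = (dn u·dn v − m·sn u·sn v·cn u·cn v)/D = 0.8818289768952253/0.9633708650377093 = 0.9153577390579564

sn(u+v)=0.9998846247 cn(u+v)=0.0151900364 dn(u+v)=0.9153577391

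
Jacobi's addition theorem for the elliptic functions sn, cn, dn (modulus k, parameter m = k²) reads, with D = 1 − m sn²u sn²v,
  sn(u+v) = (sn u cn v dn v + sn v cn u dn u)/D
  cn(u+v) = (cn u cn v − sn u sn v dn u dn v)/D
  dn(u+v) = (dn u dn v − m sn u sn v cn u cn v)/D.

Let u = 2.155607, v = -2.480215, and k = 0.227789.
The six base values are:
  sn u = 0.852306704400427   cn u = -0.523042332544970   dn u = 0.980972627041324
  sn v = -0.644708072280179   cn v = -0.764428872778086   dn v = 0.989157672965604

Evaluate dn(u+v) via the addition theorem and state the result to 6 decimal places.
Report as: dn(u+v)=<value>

m = k² = 0.051887828521
D = 1 − m·sn²u·sn²v = 0.9843330837655435
dn(u+v) = (dn u·dn v − m·sn u·sn v·cn u·cn v)/D = 0.9817364324757641/0.9843330837655435 = 0.9973620196937342

dn(u+v)=0.997362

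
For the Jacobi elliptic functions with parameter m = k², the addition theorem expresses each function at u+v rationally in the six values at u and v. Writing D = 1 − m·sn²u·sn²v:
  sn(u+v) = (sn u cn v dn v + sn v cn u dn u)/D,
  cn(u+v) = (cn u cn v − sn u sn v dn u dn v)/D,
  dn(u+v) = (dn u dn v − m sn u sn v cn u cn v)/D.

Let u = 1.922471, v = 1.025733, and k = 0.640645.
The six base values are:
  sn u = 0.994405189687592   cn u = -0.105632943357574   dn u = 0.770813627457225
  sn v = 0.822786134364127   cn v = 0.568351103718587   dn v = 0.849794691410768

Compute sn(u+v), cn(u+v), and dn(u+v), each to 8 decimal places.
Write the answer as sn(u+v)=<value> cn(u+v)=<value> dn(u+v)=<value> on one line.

m = k² = 0.410426016025
D = 1 − m·sn²u·sn²v = 0.7252513450527911
sn(u+v) = (sn u·cn v·dn v + sn v·cn u·dn u)/D = 0.4132855871854262/0.7252513450527911 = 0.5698515280317655
cn(u+v) = (cn u·cn v − sn u·sn v·dn u·dn v)/D = -0.5959736042189118/0.7252513450527911 = -0.821747671733764
dn(u+v) = (dn u·dn v − m·sn u·sn v·cn u·cn v)/D = 0.6751938295392508/0.7252513450527911 = 0.9309790793839939

sn(u+v)=0.56985153 cn(u+v)=-0.82174767 dn(u+v)=0.93097908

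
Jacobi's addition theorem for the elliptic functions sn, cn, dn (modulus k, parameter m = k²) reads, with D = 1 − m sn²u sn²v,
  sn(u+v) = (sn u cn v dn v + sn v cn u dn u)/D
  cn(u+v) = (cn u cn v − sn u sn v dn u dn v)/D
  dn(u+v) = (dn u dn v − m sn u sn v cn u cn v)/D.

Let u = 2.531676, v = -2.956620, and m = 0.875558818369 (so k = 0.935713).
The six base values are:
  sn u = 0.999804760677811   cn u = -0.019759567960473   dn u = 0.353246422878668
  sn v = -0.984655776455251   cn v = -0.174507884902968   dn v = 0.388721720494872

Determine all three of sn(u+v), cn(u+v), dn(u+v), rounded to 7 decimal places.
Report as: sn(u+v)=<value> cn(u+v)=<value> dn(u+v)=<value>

sn(u+v)=-0.4024727 cn(u+v)=0.9154320 dn(u+v)=0.9263764

m = k² = 0.875558818369
D = 1 − m·sn²u·sn²v = 0.1514360191603517
sn(u+v) = (sn u·cn v·dn v + sn v·cn u·dn u)/D = -0.06094886712899157/0.1514360191603517 = -0.4024727239062879
cn(u+v) = (cn u·cn v − sn u·sn v·dn u·dn v)/D = 0.1386293745741751/0.1514360191603517 = 0.9154319780909191
dn(u+v) = (dn u·dn v − m·sn u·sn v·cn u·cn v)/D = 0.1402867533546192/0.1514360191603517 = 0.926376394020719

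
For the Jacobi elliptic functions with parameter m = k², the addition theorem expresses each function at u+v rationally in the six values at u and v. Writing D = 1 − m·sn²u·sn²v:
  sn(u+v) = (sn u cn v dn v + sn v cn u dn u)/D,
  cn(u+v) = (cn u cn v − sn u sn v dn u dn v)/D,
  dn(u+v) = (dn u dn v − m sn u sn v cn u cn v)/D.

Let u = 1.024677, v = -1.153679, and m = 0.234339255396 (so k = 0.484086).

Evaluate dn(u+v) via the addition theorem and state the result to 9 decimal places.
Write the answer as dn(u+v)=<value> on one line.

sn u = 0.8364363876767582, cn u = 0.5480640194085504, dn u = 0.9143578095004262
sn v = -0.8947374859021937, cn v = 0.4465924667092155, dn v = 0.9013315138551646
m = k² = 0.234339255396
D = 1 − m·sn²u·sn²v = 0.8687491432438216
dn(u+v) = (dn u·dn v − m·sn u·sn v·cn u·cn v)/D = 0.8670650993903062/0.8687491432438216 = 0.9980615303432389

dn(u+v)=0.998061530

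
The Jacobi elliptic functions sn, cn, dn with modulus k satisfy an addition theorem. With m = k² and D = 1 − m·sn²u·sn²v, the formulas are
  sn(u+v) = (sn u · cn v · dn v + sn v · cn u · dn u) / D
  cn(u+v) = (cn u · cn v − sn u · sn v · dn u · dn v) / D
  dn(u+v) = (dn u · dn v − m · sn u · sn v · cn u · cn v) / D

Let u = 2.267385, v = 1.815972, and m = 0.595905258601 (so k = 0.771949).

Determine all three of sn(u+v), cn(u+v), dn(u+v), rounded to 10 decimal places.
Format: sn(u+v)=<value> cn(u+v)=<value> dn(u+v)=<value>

sn u = 0.978666489799882, cn u = -0.2054553521882002, dn u = 0.655170997238942
sn v = 0.9966182250765854, cn v = 0.08217124463701776, dn v = 0.6388414210957702
m = k² = 0.595905258601
D = 1 − m·sn²u·sn²v = 0.4331028108834982
sn(u+v) = (sn u·cn v·dn v + sn v·cn u·dn u)/D = -0.08277866771786445/0.4331028108834982 = -0.1911293707584165
cn(u+v) = (cn u·cn v − sn u·sn v·dn u·dn v)/D = -0.4251184975580839/0.4331028108834982 = -0.9815648545223549
dn(u+v) = (dn u·dn v − m·sn u·sn v·cn u·cn v)/D = 0.428362835136578/0.4331028108834982 = 0.9890557723759609

sn(u+v)=-0.1911293708 cn(u+v)=-0.9815648545 dn(u+v)=0.9890557724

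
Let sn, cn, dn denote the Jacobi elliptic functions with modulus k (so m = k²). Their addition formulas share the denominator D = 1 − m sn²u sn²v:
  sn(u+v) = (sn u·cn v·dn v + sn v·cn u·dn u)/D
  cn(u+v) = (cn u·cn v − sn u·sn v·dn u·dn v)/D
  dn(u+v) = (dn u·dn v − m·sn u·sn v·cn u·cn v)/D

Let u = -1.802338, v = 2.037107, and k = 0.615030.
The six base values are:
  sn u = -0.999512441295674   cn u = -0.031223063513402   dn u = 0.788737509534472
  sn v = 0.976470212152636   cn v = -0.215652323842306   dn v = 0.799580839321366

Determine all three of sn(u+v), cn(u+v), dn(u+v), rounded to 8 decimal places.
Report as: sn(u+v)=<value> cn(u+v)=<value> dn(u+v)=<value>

m = k² = 0.3782619009
D = 1 − m·sn²u·sn²v = 0.6396811289388122
sn(u+v) = (sn u·cn v·dn v + sn v·cn u·dn u)/D = 0.1483000576928971/0.6396811289388122 = 0.2318343483712219
cn(u+v) = (cn u·cn v − sn u·sn v·dn u·dn v)/D = 0.6222531957400594/0.6396811289388122 = 0.9727552800757706
dn(u+v) = (dn u·dn v − m·sn u·sn v·cn u·cn v)/D = 0.6331452186268473/0.6396811289388122 = 0.9897825494355171

sn(u+v)=0.23183435 cn(u+v)=0.97275528 dn(u+v)=0.98978255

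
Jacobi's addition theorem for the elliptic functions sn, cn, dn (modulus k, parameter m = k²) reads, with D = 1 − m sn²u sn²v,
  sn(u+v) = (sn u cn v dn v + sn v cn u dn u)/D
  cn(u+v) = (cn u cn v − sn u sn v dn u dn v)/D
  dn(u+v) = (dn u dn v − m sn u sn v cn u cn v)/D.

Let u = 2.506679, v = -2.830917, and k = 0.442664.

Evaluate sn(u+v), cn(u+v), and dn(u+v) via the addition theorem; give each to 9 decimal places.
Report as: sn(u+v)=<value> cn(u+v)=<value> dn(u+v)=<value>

sn u = 0.7127469296070979, cn u = -0.7014212816386844, dn u = 0.9489231139688322
sn v = -0.4624240553112765, cn v = -0.8866588933008418, dn v = 0.9788250770482847
m = k² = 0.195951416896
D = 1 − m·sn²u·sn²v = 0.9787137109896018
sn(u+v) = (sn u·cn v·dn v + sn v·cn u·dn u)/D = -0.3107945499358436/0.9787137109896018 = -0.3175540982475779
cn(u+v) = (cn u·cn v − sn u·sn v·dn u·dn v)/D = 0.9280556426255994/0.9787137109896018 = 0.9482401566513452
dn(u+v) = (dn u·dn v − m·sn u·sn v·cn u·cn v)/D = 0.9689958428363731/0.9787137109896018 = 0.9900707755045112

sn(u+v)=-0.317554098 cn(u+v)=0.948240157 dn(u+v)=0.990070776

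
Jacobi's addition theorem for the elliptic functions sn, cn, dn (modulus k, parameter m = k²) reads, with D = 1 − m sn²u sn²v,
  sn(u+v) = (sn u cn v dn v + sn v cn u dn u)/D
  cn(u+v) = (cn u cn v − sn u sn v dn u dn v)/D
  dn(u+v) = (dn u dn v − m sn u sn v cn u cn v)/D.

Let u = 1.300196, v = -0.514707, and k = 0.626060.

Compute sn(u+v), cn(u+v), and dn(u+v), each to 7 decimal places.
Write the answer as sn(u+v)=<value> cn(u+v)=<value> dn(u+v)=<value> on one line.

sn u = 0.9311981099109346, cn u = 0.3645134841104002, dn u = 0.8124822789374251
sn v = -0.484939516637807, cn v = 0.8745476917830669, dn v = 0.9527991870501661
m = k² = 0.3919511236
D = 1 − m·sn²u·sn²v = 0.9200734189620449
sn(u+v) = (sn u·cn v·dn v + sn v·cn u·dn u)/D = 0.6323178445832087/0.9200734189620449 = 0.6872471604456744
cn(u+v) = (cn u·cn v − sn u·sn v·dn u·dn v)/D = 0.6683631046834884/0.9200734189620449 = 0.7264236645782938
dn(u+v) = (dn u·dn v − m·sn u·sn v·cn u·cn v)/D = 0.830555779313038/0.9200734189620449 = 0.9027059821486924

sn(u+v)=0.6872472 cn(u+v)=0.7264237 dn(u+v)=0.9027060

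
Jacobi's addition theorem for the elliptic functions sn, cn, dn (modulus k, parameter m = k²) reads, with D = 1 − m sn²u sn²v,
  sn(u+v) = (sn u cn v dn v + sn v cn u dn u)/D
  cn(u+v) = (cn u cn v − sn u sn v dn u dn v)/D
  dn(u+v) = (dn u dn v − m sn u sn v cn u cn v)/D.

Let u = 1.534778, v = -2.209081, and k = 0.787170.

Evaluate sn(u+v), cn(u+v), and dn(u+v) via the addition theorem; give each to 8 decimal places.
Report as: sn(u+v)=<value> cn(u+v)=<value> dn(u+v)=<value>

sn(u+v)=-0.60172560 cn(u+v)=0.79870289 dn(u+v)=0.88070760

sn u = 0.9625570343895012, cn u = 0.271079242191815, dn u = 0.6526076463878433
sn v = -0.989147559012894, cn v = -0.1469255134373652, dn v = 0.6274866951313791
m = k² = 0.6196366089
D = 1 − m·sn²u·sn²v = 0.4382899683361535
sn(u+v) = (sn u·cn v·dn v + sn v·cn u·dn u)/D = -0.2637302938022207/0.4382899683361535 = -0.6017255991584744
cn(u+v) = (cn u·cn v − sn u·sn v·dn u·dn v)/D = 0.3500634634964077/0.4382899683361535 = 0.7987028880111647
dn(u+v) = (dn u·dn v − m·sn u·sn v·cn u·cn v)/D = 0.3860053075401929/0.4382899683361535 = 0.8807076032462142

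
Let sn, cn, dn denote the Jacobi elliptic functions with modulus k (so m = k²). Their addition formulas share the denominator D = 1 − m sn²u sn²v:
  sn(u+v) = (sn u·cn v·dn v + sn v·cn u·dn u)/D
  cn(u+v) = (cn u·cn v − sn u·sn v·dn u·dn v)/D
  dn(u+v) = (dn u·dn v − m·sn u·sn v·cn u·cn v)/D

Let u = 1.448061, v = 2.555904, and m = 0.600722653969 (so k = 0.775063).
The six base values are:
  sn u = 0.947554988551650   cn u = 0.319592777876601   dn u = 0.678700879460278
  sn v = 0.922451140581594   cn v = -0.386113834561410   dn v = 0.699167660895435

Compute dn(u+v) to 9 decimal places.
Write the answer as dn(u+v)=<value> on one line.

dn(u+v)=0.996810013

m = k² = 0.600722653969
D = 1 − m·sn²u·sn²v = 0.5410455351839015
dn(u+v) = (dn u·dn v − m·sn u·sn v·cn u·cn v)/D = 0.5393196067414729/0.5410455351839015 = 0.9968100125956275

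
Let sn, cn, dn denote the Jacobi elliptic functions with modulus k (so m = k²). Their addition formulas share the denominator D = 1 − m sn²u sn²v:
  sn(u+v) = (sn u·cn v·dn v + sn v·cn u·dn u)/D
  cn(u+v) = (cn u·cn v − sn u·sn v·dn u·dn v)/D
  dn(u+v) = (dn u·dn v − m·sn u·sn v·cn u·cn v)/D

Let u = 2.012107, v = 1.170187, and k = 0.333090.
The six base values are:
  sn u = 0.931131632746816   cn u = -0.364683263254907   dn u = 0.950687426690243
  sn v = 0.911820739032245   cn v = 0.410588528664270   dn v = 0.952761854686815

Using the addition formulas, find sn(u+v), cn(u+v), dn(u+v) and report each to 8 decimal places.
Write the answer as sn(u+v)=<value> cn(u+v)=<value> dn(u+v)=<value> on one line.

sn(u+v)=0.05230759 cn(u+v)=-0.99863102 dn(u+v)=0.99984821

m = k² = 0.1109489481
D = 1 − m·sn²u·sn²v = 0.9200231522559854
sn(u+v) = (sn u·cn v·dn v + sn v·cn u·dn u)/D = 0.04812419725876703/0.9200231522559854 = 0.05230759371735576
cn(u+v) = (cn u·cn v − sn u·sn v·dn u·dn v)/D = -0.9187636596672941/0.9200231522559854 = -0.9986310207676808
dn(u+v) = (dn u·dn v − m·sn u·sn v·cn u·cn v)/D = 0.9198834979289138/0.9200231522559854 = 0.9998482056383807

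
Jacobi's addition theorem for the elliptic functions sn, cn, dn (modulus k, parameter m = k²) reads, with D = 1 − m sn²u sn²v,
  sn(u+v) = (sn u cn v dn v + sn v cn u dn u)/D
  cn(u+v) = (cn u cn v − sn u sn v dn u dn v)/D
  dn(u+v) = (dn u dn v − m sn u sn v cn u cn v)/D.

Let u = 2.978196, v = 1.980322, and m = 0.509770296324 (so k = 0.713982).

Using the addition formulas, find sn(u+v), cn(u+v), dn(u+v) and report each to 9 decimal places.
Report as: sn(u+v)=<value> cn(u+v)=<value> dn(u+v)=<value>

sn u = 0.6558548403520463, cn u = -0.7548870302149798, dn u = 0.8835861952839001
sn v = 0.9965878561976446, cn v = -0.08253874774542453, dn v = 0.7026397282213077
m = k² = 0.509770296324
D = 1 − m·sn²u·sn²v = 0.7822184101691374
sn(u+v) = (sn u·cn v·dn v + sn v·cn u·dn u)/D = -0.7027681361259374/0.7822184101691374 = -0.898429552398261
cn(u+v) = (cn u·cn v − sn u·sn v·dn u·dn v)/D = -0.3434859357435304/0.7822184101691374 = -0.4391176828339532
dn(u+v) = (dn u·dn v − m·sn u·sn v·cn u·cn v)/D = 0.6000822700695756/0.7822184101691374 = 0.7671543679722664

sn(u+v)=-0.898429552 cn(u+v)=-0.439117683 dn(u+v)=0.767154368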